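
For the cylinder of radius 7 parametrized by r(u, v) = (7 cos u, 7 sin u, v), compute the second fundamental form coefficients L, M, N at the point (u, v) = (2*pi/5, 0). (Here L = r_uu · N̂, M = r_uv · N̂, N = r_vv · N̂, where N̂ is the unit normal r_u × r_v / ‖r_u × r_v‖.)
L = -7;  M = 0;  N = 0

Compute the unit normal N̂(u, v) = (cos(u), sin(u), 0), and the second partials r_uu, r_uv, r_vv. Take dot products:
  L(u, v) = r_uu · N̂ = -7,
  M(u, v) = r_uv · N̂ = 0,
  N(u, v) = r_vv · N̂ = 0.
Evaluating at (u, v) = (2*pi/5, 0):
  L = -7, M = 0, N = 0.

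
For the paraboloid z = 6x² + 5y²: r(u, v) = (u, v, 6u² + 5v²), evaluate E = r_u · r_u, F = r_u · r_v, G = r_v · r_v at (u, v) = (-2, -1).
E = 577;  F = 240;  G = 101

Partials: r_u = (1, 0, 12*u), r_v = (0, 1, 10*v). As functions of (u, v):
  E = r_u · r_u = 144*u^2 + 1,
  F = r_u · r_v = 120*u*v,
  G = r_v · r_v = 100*v^2 + 1.
Evaluating at (u, v) = (-2, -1): E = 577, F = 240, G = 101.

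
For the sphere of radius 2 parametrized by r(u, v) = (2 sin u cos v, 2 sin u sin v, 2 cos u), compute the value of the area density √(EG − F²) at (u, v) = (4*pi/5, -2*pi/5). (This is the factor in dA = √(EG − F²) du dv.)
√(EG − F²)|_{(4*pi/5, -2*pi/5)} = sqrt(10 - 2*sqrt(5))

E = 4, F = 0, G = 4*sin(u)^2, so EG − F² = 16*sin(u)^2. Taking the positive square root: √(EG − F²) = 4*Abs(sin(u)). At (u, v) = (4*pi/5, -2*pi/5): sqrt(10 - 2*sqrt(5)).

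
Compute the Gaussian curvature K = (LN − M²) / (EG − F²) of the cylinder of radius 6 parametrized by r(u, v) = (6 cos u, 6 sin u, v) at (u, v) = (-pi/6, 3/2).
K = 0

Coefficients of the first fundamental form: E = 36, F = 0, G = 1.
Coefficients of the second fundamental form: L = -6, M = 0, N = 0.
Assemble K = (LN − M²)/(EG − F²) = 0. At (u, v) = (-pi/6, 3/2): K = 0.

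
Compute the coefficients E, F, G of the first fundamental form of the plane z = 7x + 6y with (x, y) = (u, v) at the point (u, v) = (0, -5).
E = 50;  F = 42;  G = 37

Partials: r_u = (1, 0, 7), r_v = (0, 1, 6). As functions of (u, v):
  E = r_u · r_u = 50,
  F = r_u · r_v = 42,
  G = r_v · r_v = 37.
Evaluating at (u, v) = (0, -5): E = 50, F = 42, G = 37.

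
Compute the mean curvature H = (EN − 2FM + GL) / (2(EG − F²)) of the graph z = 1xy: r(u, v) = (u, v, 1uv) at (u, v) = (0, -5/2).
H = 0

With E = v^2 + 1, F = u*v, G = u^2 + 1, L = 0, M = 1/sqrt(u^2 + v^2 + 1), N = 0, assemble
  H = (EN − 2FM + GL) / (2(EG − F²)) = -u*v/(u^2 + v^2 + 1)^(3/2).
At (u, v) = (0, -5/2): H = 0.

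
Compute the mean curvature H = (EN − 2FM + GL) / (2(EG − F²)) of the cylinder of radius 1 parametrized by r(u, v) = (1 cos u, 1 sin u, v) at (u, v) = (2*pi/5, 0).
H = -1/2

With E = 1, F = 0, G = 1, L = -1, M = 0, N = 0, assemble
  H = (EN − 2FM + GL) / (2(EG − F²)) = -1/2.
At (u, v) = (2*pi/5, 0): H = -1/2.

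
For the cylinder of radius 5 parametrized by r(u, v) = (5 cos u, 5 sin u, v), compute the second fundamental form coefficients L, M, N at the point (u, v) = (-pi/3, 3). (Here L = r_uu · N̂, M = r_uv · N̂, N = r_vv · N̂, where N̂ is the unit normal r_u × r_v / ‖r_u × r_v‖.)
L = -5;  M = 0;  N = 0

Compute the unit normal N̂(u, v) = (cos(u), sin(u), 0), and the second partials r_uu, r_uv, r_vv. Take dot products:
  L(u, v) = r_uu · N̂ = -5,
  M(u, v) = r_uv · N̂ = 0,
  N(u, v) = r_vv · N̂ = 0.
Evaluating at (u, v) = (-pi/3, 3):
  L = -5, M = 0, N = 0.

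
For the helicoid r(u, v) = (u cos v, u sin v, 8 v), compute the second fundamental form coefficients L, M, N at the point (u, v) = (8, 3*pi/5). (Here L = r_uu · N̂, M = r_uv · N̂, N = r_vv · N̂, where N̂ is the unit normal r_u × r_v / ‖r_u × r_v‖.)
L = 0;  M = -sqrt(2)/2;  N = 0

Compute the unit normal N̂(u, v) = (8*sin(v)/sqrt(u^2 + 64), -8*cos(v)/sqrt(u^2 + 64), u/sqrt(u^2 + 64)), and the second partials r_uu, r_uv, r_vv. Take dot products:
  L(u, v) = r_uu · N̂ = 0,
  M(u, v) = r_uv · N̂ = -8/sqrt(u^2 + 64),
  N(u, v) = r_vv · N̂ = 0.
Evaluating at (u, v) = (8, 3*pi/5):
  L = 0, M = -sqrt(2)/2, N = 0.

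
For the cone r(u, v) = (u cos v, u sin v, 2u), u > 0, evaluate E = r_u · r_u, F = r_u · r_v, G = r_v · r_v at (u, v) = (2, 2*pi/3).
E = 5;  F = 0;  G = 4

Partials: r_u = (cos(v), sin(v), 2), r_v = (-u*sin(v), u*cos(v), 0). As functions of (u, v):
  E = r_u · r_u = 5,
  F = r_u · r_v = 0,
  G = r_v · r_v = u^2.
Evaluating at (u, v) = (2, 2*pi/3): E = 5, F = 0, G = 4.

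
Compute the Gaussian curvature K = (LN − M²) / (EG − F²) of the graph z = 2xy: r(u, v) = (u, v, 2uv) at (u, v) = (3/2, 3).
K = -1/529

Coefficients of the first fundamental form: E = 4*v^2 + 1, F = 4*u*v, G = 4*u^2 + 1.
Coefficients of the second fundamental form: L = 0, M = 2/sqrt(4*u^2 + 4*v^2 + 1), N = 0.
Assemble K = (LN − M²)/(EG − F²) = -4/(16*u^4 + 32*u^2*v^2 + 8*u^2 + 16*v^4 + 8*v^2 + 1). At (u, v) = (3/2, 3): K = -1/529.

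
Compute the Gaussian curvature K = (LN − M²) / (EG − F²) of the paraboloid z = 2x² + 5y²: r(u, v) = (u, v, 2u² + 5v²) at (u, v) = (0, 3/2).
K = 10/12769

Coefficients of the first fundamental form: E = 16*u^2 + 1, F = 40*u*v, G = 100*v^2 + 1.
Coefficients of the second fundamental form: L = 4/sqrt(16*u^2 + 100*v^2 + 1), M = 0, N = 10/sqrt(16*u^2 + 100*v^2 + 1).
Assemble K = (LN − M²)/(EG − F²) = 40/(256*u^4 + 3200*u^2*v^2 + 32*u^2 + 10000*v^4 + 200*v^2 + 1). At (u, v) = (0, 3/2): K = 10/12769.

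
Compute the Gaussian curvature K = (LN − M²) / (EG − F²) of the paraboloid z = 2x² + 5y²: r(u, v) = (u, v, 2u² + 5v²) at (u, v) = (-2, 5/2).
K = 2/23805

Coefficients of the first fundamental form: E = 16*u^2 + 1, F = 40*u*v, G = 100*v^2 + 1.
Coefficients of the second fundamental form: L = 4/sqrt(16*u^2 + 100*v^2 + 1), M = 0, N = 10/sqrt(16*u^2 + 100*v^2 + 1).
Assemble K = (LN − M²)/(EG − F²) = 40/(256*u^4 + 3200*u^2*v^2 + 32*u^2 + 10000*v^4 + 200*v^2 + 1). At (u, v) = (-2, 5/2): K = 2/23805.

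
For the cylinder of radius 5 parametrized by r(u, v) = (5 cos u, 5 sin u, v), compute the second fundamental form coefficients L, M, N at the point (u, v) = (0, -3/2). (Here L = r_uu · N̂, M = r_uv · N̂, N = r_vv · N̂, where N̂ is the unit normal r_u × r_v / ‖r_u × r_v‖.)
L = -5;  M = 0;  N = 0

Compute the unit normal N̂(u, v) = (cos(u), sin(u), 0), and the second partials r_uu, r_uv, r_vv. Take dot products:
  L(u, v) = r_uu · N̂ = -5,
  M(u, v) = r_uv · N̂ = 0,
  N(u, v) = r_vv · N̂ = 0.
Evaluating at (u, v) = (0, -3/2):
  L = -5, M = 0, N = 0.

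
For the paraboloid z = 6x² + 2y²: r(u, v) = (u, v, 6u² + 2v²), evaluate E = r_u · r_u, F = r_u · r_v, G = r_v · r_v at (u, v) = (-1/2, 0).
E = 37;  F = 0;  G = 1

Partials: r_u = (1, 0, 12*u), r_v = (0, 1, 4*v). As functions of (u, v):
  E = r_u · r_u = 144*u^2 + 1,
  F = r_u · r_v = 48*u*v,
  G = r_v · r_v = 16*v^2 + 1.
Evaluating at (u, v) = (-1/2, 0): E = 37, F = 0, G = 1.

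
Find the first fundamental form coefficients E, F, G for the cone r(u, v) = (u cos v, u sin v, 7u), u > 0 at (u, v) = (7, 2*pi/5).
E = 50;  F = 0;  G = 49

Partials: r_u = (cos(v), sin(v), 7), r_v = (-u*sin(v), u*cos(v), 0). As functions of (u, v):
  E = r_u · r_u = 50,
  F = r_u · r_v = 0,
  G = r_v · r_v = u^2.
Evaluating at (u, v) = (7, 2*pi/5): E = 50, F = 0, G = 49.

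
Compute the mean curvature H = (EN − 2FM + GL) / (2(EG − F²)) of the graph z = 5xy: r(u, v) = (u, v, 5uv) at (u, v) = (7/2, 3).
H = -10500*sqrt(2129)/4532641

With E = 25*v^2 + 1, F = 25*u*v, G = 25*u^2 + 1, L = 0, M = 5/sqrt(25*u^2 + 25*v^2 + 1), N = 0, assemble
  H = (EN − 2FM + GL) / (2(EG − F²)) = -125*u*v/(25*u^2 + 25*v^2 + 1)^(3/2).
At (u, v) = (7/2, 3): H = -10500*sqrt(2129)/4532641.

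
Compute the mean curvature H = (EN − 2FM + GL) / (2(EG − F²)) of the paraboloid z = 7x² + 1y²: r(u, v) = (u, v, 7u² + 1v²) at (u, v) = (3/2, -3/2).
H = 512*sqrt(451)/203401

With E = 196*u^2 + 1, F = 28*u*v, G = 4*v^2 + 1, L = 14/sqrt(196*u^2 + 4*v^2 + 1), M = 0, N = 2/sqrt(196*u^2 + 4*v^2 + 1), assemble
  H = (EN − 2FM + GL) / (2(EG − F²)) = 4*(49*u^2 + 7*v^2 + 2)/(196*u^2 + 4*v^2 + 1)^(3/2).
At (u, v) = (3/2, -3/2): H = 512*sqrt(451)/203401.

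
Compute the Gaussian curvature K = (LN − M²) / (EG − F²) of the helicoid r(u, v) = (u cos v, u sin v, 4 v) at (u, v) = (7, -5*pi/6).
K = -16/4225

Coefficients of the first fundamental form: E = 1, F = 0, G = u^2 + 16.
Coefficients of the second fundamental form: L = 0, M = -4/sqrt(u^2 + 16), N = 0.
Assemble K = (LN − M²)/(EG − F²) = -16/(u^2 + 16)^2. At (u, v) = (7, -5*pi/6): K = -16/4225.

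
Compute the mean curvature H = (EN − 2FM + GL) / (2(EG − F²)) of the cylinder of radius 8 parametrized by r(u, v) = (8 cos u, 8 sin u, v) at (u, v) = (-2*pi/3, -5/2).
H = -1/16

With E = 64, F = 0, G = 1, L = -8, M = 0, N = 0, assemble
  H = (EN − 2FM + GL) / (2(EG − F²)) = -1/16.
At (u, v) = (-2*pi/3, -5/2): H = -1/16.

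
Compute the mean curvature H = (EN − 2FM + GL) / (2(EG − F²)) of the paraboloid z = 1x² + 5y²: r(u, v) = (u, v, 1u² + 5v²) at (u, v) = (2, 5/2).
H = 79*sqrt(642)/45796

With E = 4*u^2 + 1, F = 20*u*v, G = 100*v^2 + 1, L = 2/sqrt(4*u^2 + 100*v^2 + 1), M = 0, N = 10/sqrt(4*u^2 + 100*v^2 + 1), assemble
  H = (EN − 2FM + GL) / (2(EG − F²)) = 2*(10*u^2 + 50*v^2 + 3)/(4*u^2 + 100*v^2 + 1)^(3/2).
At (u, v) = (2, 5/2): H = 79*sqrt(642)/45796.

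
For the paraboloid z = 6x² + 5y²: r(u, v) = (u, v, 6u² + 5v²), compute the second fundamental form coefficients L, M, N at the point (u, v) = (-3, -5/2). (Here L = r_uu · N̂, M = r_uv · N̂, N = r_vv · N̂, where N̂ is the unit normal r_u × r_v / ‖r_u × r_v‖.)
L = 6*sqrt(2)/31;  M = 0;  N = 5*sqrt(2)/31

Compute the unit normal N̂(u, v) = (-12*u/sqrt(144*u^2 + 100*v^2 + 1), -10*v/sqrt(144*u^2 + 100*v^2 + 1), 1/sqrt(144*u^2 + 100*v^2 + 1)), and the second partials r_uu, r_uv, r_vv. Take dot products:
  L(u, v) = r_uu · N̂ = 12/sqrt(144*u^2 + 100*v^2 + 1),
  M(u, v) = r_uv · N̂ = 0,
  N(u, v) = r_vv · N̂ = 10/sqrt(144*u^2 + 100*v^2 + 1).
Evaluating at (u, v) = (-3, -5/2):
  L = 6*sqrt(2)/31, M = 0, N = 5*sqrt(2)/31.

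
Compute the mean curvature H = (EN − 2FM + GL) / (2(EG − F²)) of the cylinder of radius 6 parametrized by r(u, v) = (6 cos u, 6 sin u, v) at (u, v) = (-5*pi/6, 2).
H = -1/12

With E = 36, F = 0, G = 1, L = -6, M = 0, N = 0, assemble
  H = (EN − 2FM + GL) / (2(EG − F²)) = -1/12.
At (u, v) = (-5*pi/6, 2): H = -1/12.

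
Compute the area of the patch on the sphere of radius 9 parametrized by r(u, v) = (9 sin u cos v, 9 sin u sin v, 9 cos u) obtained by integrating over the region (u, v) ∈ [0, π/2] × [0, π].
Area = 81*pi

Area = ∫∫ √(EG − F²) du dv with √(EG − F²) = 81*Abs(sin(u)). Integrating over [0, π/2] × [0, π] gives 81*pi.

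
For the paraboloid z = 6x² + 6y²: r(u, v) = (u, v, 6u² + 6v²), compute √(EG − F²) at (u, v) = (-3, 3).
√(EG − F²)|_{(-3, 3)} = sqrt(2593)

E = 144*u^2 + 1, F = 144*u*v, G = 144*v^2 + 1; EG − F² = 144*u^2 + 144*v^2 + 1; √(EG − F²) = sqrt(144*u^2 + 144*v^2 + 1). At the given point: sqrt(2593).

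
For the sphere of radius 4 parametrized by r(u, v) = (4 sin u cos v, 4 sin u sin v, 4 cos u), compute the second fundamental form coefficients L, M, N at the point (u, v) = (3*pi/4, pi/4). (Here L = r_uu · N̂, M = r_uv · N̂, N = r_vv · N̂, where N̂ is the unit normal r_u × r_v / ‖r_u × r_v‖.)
L = -4;  M = 0;  N = -2

Compute the unit normal N̂(u, v) = (sin(u)^2*cos(v)/Abs(sin(u)), sin(u)^2*sin(v)/Abs(sin(u)), sin(2*u)/(2*Abs(sin(u)))), and the second partials r_uu, r_uv, r_vv. Take dot products:
  L(u, v) = r_uu · N̂ = -4*sin(u)/Abs(sin(u)),
  M(u, v) = r_uv · N̂ = 0,
  N(u, v) = r_vv · N̂ = -4*sin(u)^3/Abs(sin(u)).
Evaluating at (u, v) = (3*pi/4, pi/4):
  L = -4, M = 0, N = -2.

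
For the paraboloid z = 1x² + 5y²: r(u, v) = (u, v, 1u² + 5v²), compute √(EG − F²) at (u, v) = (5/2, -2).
√(EG − F²)|_{(5/2, -2)} = sqrt(426)

E = 4*u^2 + 1, F = 20*u*v, G = 100*v^2 + 1; EG − F² = 4*u^2 + 100*v^2 + 1; √(EG − F²) = sqrt(4*u^2 + 100*v^2 + 1). At the given point: sqrt(426).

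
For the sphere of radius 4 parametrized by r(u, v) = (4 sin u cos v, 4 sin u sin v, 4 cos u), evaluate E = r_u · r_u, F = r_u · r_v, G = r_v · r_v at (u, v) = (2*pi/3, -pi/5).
E = 16;  F = 0;  G = 12

Partials: r_u = (4*cos(u)*cos(v), 4*sin(v)*cos(u), -4*sin(u)), r_v = (-4*sin(u)*sin(v), 4*sin(u)*cos(v), 0). As functions of (u, v):
  E = r_u · r_u = 16,
  F = r_u · r_v = 0,
  G = r_v · r_v = 16*sin(u)^2.
Evaluating at (u, v) = (2*pi/3, -pi/5): E = 16, F = 0, G = 12.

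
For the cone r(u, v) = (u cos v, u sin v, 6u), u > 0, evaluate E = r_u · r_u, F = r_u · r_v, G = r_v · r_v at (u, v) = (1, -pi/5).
E = 37;  F = 0;  G = 1

Partials: r_u = (cos(v), sin(v), 6), r_v = (-u*sin(v), u*cos(v), 0). As functions of (u, v):
  E = r_u · r_u = 37,
  F = r_u · r_v = 0,
  G = r_v · r_v = u^2.
Evaluating at (u, v) = (1, -pi/5): E = 37, F = 0, G = 1.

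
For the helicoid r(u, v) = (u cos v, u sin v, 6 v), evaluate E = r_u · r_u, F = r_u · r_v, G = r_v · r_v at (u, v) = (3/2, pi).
E = 1;  F = 0;  G = 153/4

Partials: r_u = (cos(v), sin(v), 0), r_v = (-u*sin(v), u*cos(v), 6). As functions of (u, v):
  E = r_u · r_u = 1,
  F = r_u · r_v = 0,
  G = r_v · r_v = u^2 + 36.
Evaluating at (u, v) = (3/2, pi): E = 1, F = 0, G = 153/4.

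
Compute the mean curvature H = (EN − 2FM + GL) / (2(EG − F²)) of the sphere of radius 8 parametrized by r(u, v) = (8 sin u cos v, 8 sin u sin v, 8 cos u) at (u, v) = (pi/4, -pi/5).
H = -1/8

With E = 64, F = 0, G = 64*sin(u)^2, L = -8*sin(u)/Abs(sin(u)), M = 0, N = -8*sin(u)^3/Abs(sin(u)), assemble
  H = (EN − 2FM + GL) / (2(EG − F²)) = -sin(u)/(8*Abs(sin(u))).
At (u, v) = (pi/4, -pi/5): H = -1/8.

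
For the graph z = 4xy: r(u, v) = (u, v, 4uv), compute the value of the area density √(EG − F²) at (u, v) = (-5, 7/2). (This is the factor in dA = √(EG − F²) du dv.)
√(EG − F²)|_{(-5, 7/2)} = sqrt(597)

E = 16*v^2 + 1, F = 16*u*v, G = 16*u^2 + 1, so EG − F² = 16*u^2 + 16*v^2 + 1. Taking the positive square root: √(EG − F²) = sqrt(16*u^2 + 16*v^2 + 1). At (u, v) = (-5, 7/2): sqrt(597).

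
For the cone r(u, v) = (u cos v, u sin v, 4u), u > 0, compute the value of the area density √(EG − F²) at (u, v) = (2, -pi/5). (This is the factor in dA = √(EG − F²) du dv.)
√(EG − F²)|_{(2, -pi/5)} = 2*sqrt(17)

E = 17, F = 0, G = u^2, so EG − F² = 17*u^2. Taking the positive square root: √(EG − F²) = sqrt(17)*Abs(u). At (u, v) = (2, -pi/5): 2*sqrt(17).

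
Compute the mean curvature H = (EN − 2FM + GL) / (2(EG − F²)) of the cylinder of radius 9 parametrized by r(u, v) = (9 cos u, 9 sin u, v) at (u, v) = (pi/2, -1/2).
H = -1/18

With E = 81, F = 0, G = 1, L = -9, M = 0, N = 0, assemble
  H = (EN − 2FM + GL) / (2(EG − F²)) = -1/18.
At (u, v) = (pi/2, -1/2): H = -1/18.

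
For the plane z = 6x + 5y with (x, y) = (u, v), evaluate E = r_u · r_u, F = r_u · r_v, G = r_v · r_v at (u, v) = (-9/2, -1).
E = 37;  F = 30;  G = 26

Partials: r_u = (1, 0, 6), r_v = (0, 1, 5). As functions of (u, v):
  E = r_u · r_u = 37,
  F = r_u · r_v = 30,
  G = r_v · r_v = 26.
Evaluating at (u, v) = (-9/2, -1): E = 37, F = 30, G = 26.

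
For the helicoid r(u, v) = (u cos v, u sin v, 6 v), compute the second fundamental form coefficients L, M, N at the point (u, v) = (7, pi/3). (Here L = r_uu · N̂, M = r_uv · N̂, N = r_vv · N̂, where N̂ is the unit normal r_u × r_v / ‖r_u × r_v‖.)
L = 0;  M = -6*sqrt(85)/85;  N = 0

Compute the unit normal N̂(u, v) = (6*sin(v)/sqrt(u^2 + 36), -6*cos(v)/sqrt(u^2 + 36), u/sqrt(u^2 + 36)), and the second partials r_uu, r_uv, r_vv. Take dot products:
  L(u, v) = r_uu · N̂ = 0,
  M(u, v) = r_uv · N̂ = -6/sqrt(u^2 + 36),
  N(u, v) = r_vv · N̂ = 0.
Evaluating at (u, v) = (7, pi/3):
  L = 0, M = -6*sqrt(85)/85, N = 0.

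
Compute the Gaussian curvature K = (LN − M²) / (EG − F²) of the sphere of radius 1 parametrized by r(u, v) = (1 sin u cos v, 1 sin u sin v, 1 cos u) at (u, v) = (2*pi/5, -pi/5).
K = 1

Coefficients of the first fundamental form: E = 1, F = 0, G = sin(u)^2.
Coefficients of the second fundamental form: L = -sin(u)/Abs(sin(u)), M = 0, N = -sin(u)^3/Abs(sin(u)).
Assemble K = (LN − M²)/(EG − F²) = 1. At (u, v) = (2*pi/5, -pi/5): K = 1.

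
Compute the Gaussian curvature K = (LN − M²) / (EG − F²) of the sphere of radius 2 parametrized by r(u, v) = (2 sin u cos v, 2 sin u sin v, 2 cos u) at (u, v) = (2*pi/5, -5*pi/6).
K = 1/4

Coefficients of the first fundamental form: E = 4, F = 0, G = 4*sin(u)^2.
Coefficients of the second fundamental form: L = -2*sin(u)/Abs(sin(u)), M = 0, N = -2*sin(u)^3/Abs(sin(u)).
Assemble K = (LN − M²)/(EG − F²) = 1/4. At (u, v) = (2*pi/5, -5*pi/6): K = 1/4.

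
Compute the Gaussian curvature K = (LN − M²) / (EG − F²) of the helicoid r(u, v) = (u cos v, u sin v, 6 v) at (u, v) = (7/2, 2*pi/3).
K = -576/37249

Coefficients of the first fundamental form: E = 1, F = 0, G = u^2 + 36.
Coefficients of the second fundamental form: L = 0, M = -6/sqrt(u^2 + 36), N = 0.
Assemble K = (LN − M²)/(EG − F²) = -36/(u^2 + 36)^2. At (u, v) = (7/2, 2*pi/3): K = -576/37249.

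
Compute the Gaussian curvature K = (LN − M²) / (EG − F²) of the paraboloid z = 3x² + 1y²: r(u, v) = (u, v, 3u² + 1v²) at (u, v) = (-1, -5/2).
K = 3/961

Coefficients of the first fundamental form: E = 36*u^2 + 1, F = 12*u*v, G = 4*v^2 + 1.
Coefficients of the second fundamental form: L = 6/sqrt(36*u^2 + 4*v^2 + 1), M = 0, N = 2/sqrt(36*u^2 + 4*v^2 + 1).
Assemble K = (LN − M²)/(EG − F²) = 12/(1296*u^4 + 288*u^2*v^2 + 72*u^2 + 16*v^4 + 8*v^2 + 1). At (u, v) = (-1, -5/2): K = 3/961.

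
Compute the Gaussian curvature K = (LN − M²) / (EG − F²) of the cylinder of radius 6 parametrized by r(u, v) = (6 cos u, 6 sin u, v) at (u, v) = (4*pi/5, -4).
K = 0

Coefficients of the first fundamental form: E = 36, F = 0, G = 1.
Coefficients of the second fundamental form: L = -6, M = 0, N = 0.
Assemble K = (LN − M²)/(EG − F²) = 0. At (u, v) = (4*pi/5, -4): K = 0.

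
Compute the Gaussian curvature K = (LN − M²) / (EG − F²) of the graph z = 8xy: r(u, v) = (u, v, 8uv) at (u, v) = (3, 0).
K = -64/332929

Coefficients of the first fundamental form: E = 64*v^2 + 1, F = 64*u*v, G = 64*u^2 + 1.
Coefficients of the second fundamental form: L = 0, M = 8/sqrt(64*u^2 + 64*v^2 + 1), N = 0.
Assemble K = (LN − M²)/(EG − F²) = -64/(4096*u^4 + 8192*u^2*v^2 + 128*u^2 + 4096*v^4 + 128*v^2 + 1). At (u, v) = (3, 0): K = -64/332929.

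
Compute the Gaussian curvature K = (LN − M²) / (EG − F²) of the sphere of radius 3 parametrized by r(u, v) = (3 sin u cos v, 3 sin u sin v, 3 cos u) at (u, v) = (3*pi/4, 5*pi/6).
K = 1/9

Coefficients of the first fundamental form: E = 9, F = 0, G = 9*sin(u)^2.
Coefficients of the second fundamental form: L = -3*sin(u)/Abs(sin(u)), M = 0, N = -3*sin(u)^3/Abs(sin(u)).
Assemble K = (LN − M²)/(EG − F²) = 1/9. At (u, v) = (3*pi/4, 5*pi/6): K = 1/9.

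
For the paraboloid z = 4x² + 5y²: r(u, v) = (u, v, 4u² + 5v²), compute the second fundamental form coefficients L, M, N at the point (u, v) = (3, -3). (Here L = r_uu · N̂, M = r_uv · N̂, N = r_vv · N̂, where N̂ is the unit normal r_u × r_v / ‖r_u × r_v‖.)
L = 8*sqrt(1477)/1477;  M = 0;  N = 10*sqrt(1477)/1477

Compute the unit normal N̂(u, v) = (-8*u/sqrt(64*u^2 + 100*v^2 + 1), -10*v/sqrt(64*u^2 + 100*v^2 + 1), 1/sqrt(64*u^2 + 100*v^2 + 1)), and the second partials r_uu, r_uv, r_vv. Take dot products:
  L(u, v) = r_uu · N̂ = 8/sqrt(64*u^2 + 100*v^2 + 1),
  M(u, v) = r_uv · N̂ = 0,
  N(u, v) = r_vv · N̂ = 10/sqrt(64*u^2 + 100*v^2 + 1).
Evaluating at (u, v) = (3, -3):
  L = 8*sqrt(1477)/1477, M = 0, N = 10*sqrt(1477)/1477.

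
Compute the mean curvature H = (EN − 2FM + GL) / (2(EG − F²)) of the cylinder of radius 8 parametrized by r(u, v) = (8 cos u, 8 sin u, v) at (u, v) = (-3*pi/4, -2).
H = -1/16

With E = 64, F = 0, G = 1, L = -8, M = 0, N = 0, assemble
  H = (EN − 2FM + GL) / (2(EG − F²)) = -1/16.
At (u, v) = (-3*pi/4, -2): H = -1/16.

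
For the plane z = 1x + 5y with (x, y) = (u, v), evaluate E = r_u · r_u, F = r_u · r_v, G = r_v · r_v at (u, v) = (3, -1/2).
E = 2;  F = 5;  G = 26

Partials: r_u = (1, 0, 1), r_v = (0, 1, 5). As functions of (u, v):
  E = r_u · r_u = 2,
  F = r_u · r_v = 5,
  G = r_v · r_v = 26.
Evaluating at (u, v) = (3, -1/2): E = 2, F = 5, G = 26.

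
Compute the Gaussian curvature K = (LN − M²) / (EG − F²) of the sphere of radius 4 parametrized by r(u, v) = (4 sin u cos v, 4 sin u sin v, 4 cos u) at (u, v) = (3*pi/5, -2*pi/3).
K = 1/16

Coefficients of the first fundamental form: E = 16, F = 0, G = 16*sin(u)^2.
Coefficients of the second fundamental form: L = -4*sin(u)/Abs(sin(u)), M = 0, N = -4*sin(u)^3/Abs(sin(u)).
Assemble K = (LN − M²)/(EG − F²) = 1/16. At (u, v) = (3*pi/5, -2*pi/3): K = 1/16.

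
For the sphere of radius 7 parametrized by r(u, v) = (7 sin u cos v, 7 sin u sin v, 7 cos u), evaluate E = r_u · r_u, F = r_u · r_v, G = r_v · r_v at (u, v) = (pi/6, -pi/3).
E = 49;  F = 0;  G = 49/4

Partials: r_u = (7*cos(u)*cos(v), 7*sin(v)*cos(u), -7*sin(u)), r_v = (-7*sin(u)*sin(v), 7*sin(u)*cos(v), 0). As functions of (u, v):
  E = r_u · r_u = 49,
  F = r_u · r_v = 0,
  G = r_v · r_v = 49*sin(u)^2.
Evaluating at (u, v) = (pi/6, -pi/3): E = 49, F = 0, G = 49/4.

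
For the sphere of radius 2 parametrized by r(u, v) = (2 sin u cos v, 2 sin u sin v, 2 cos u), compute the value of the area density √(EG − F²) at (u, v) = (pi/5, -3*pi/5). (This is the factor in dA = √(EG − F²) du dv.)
√(EG − F²)|_{(pi/5, -3*pi/5)} = sqrt(10 - 2*sqrt(5))

E = 4, F = 0, G = 4*sin(u)^2, so EG − F² = 16*sin(u)^2. Taking the positive square root: √(EG − F²) = 4*Abs(sin(u)). At (u, v) = (pi/5, -3*pi/5): sqrt(10 - 2*sqrt(5)).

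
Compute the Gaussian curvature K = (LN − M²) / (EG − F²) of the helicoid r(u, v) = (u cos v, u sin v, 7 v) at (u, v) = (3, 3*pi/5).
K = -49/3364

Coefficients of the first fundamental form: E = 1, F = 0, G = u^2 + 49.
Coefficients of the second fundamental form: L = 0, M = -7/sqrt(u^2 + 49), N = 0.
Assemble K = (LN − M²)/(EG − F²) = -49/(u^2 + 49)^2. At (u, v) = (3, 3*pi/5): K = -49/3364.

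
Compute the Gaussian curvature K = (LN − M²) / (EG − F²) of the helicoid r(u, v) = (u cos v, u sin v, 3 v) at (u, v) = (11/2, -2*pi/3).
K = -144/24649

Coefficients of the first fundamental form: E = 1, F = 0, G = u^2 + 9.
Coefficients of the second fundamental form: L = 0, M = -3/sqrt(u^2 + 9), N = 0.
Assemble K = (LN − M²)/(EG − F²) = -9/(u^2 + 9)^2. At (u, v) = (11/2, -2*pi/3): K = -144/24649.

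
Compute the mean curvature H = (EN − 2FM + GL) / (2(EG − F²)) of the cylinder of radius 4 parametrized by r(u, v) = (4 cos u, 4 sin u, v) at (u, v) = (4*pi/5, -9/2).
H = -1/8

With E = 16, F = 0, G = 1, L = -4, M = 0, N = 0, assemble
  H = (EN − 2FM + GL) / (2(EG − F²)) = -1/8.
At (u, v) = (4*pi/5, -9/2): H = -1/8.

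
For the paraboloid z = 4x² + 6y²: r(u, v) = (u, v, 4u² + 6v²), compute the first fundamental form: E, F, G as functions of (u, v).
E = 64*u^2 + 1;  F = 96*u*v;  G = 144*v^2 + 1

Compute partials: r_u = (1, 0, 8*u), r_v = (0, 1, 12*v). Then
  E = r_u · r_u = 64*u^2 + 1,
  F = r_u · r_v = 96*u*v,
  G = r_v · r_v = 144*v^2 + 1.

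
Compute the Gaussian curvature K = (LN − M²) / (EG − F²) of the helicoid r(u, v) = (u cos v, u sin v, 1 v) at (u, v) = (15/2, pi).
K = -16/52441

Coefficients of the first fundamental form: E = 1, F = 0, G = u^2 + 1.
Coefficients of the second fundamental form: L = 0, M = -1/sqrt(u^2 + 1), N = 0.
Assemble K = (LN − M²)/(EG − F²) = -1/(u^2 + 1)^2. At (u, v) = (15/2, pi): K = -16/52441.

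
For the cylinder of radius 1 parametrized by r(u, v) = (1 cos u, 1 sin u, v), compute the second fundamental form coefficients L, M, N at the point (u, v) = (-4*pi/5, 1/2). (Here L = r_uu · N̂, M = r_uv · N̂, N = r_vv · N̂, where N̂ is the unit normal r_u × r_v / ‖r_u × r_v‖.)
L = -1;  M = 0;  N = 0

Compute the unit normal N̂(u, v) = (cos(u), sin(u), 0), and the second partials r_uu, r_uv, r_vv. Take dot products:
  L(u, v) = r_uu · N̂ = -1,
  M(u, v) = r_uv · N̂ = 0,
  N(u, v) = r_vv · N̂ = 0.
Evaluating at (u, v) = (-4*pi/5, 1/2):
  L = -1, M = 0, N = 0.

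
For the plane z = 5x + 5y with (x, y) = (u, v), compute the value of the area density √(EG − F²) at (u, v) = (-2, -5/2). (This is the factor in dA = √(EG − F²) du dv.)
√(EG − F²)|_{(-2, -5/2)} = sqrt(51)

E = 26, F = 25, G = 26, so EG − F² = 51. Taking the positive square root: √(EG − F²) = sqrt(51). At (u, v) = (-2, -5/2): sqrt(51).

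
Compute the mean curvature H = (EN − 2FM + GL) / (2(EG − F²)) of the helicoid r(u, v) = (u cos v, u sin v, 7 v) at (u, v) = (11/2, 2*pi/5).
H = 0

With E = 1, F = 0, G = u^2 + 49, L = 0, M = -7/sqrt(u^2 + 49), N = 0, assemble
  H = (EN − 2FM + GL) / (2(EG − F²)) = 0.
At (u, v) = (11/2, 2*pi/5): H = 0.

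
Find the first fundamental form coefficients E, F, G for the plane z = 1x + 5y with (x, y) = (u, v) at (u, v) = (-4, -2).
E = 2;  F = 5;  G = 26

Partials: r_u = (1, 0, 1), r_v = (0, 1, 5). As functions of (u, v):
  E = r_u · r_u = 2,
  F = r_u · r_v = 5,
  G = r_v · r_v = 26.
Evaluating at (u, v) = (-4, -2): E = 2, F = 5, G = 26.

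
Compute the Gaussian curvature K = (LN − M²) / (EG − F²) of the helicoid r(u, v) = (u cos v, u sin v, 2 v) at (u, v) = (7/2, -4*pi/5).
K = -64/4225

Coefficients of the first fundamental form: E = 1, F = 0, G = u^2 + 4.
Coefficients of the second fundamental form: L = 0, M = -2/sqrt(u^2 + 4), N = 0.
Assemble K = (LN − M²)/(EG − F²) = -4/(u^2 + 4)^2. At (u, v) = (7/2, -4*pi/5): K = -64/4225.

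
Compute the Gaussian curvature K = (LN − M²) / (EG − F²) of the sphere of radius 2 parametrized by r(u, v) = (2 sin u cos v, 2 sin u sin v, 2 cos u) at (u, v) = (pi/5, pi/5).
K = 1/4

Coefficients of the first fundamental form: E = 4, F = 0, G = 4*sin(u)^2.
Coefficients of the second fundamental form: L = -2*sin(u)/Abs(sin(u)), M = 0, N = -2*sin(u)^3/Abs(sin(u)).
Assemble K = (LN − M²)/(EG − F²) = 1/4. At (u, v) = (pi/5, pi/5): K = 1/4.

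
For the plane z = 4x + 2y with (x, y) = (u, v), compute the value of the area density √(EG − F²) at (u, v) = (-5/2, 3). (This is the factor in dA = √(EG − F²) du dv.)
√(EG − F²)|_{(-5/2, 3)} = sqrt(21)

E = 17, F = 8, G = 5, so EG − F² = 21. Taking the positive square root: √(EG − F²) = sqrt(21). At (u, v) = (-5/2, 3): sqrt(21).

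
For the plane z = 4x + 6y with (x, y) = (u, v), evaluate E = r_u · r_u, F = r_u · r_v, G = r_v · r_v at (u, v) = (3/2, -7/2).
E = 17;  F = 24;  G = 37

Partials: r_u = (1, 0, 4), r_v = (0, 1, 6). As functions of (u, v):
  E = r_u · r_u = 17,
  F = r_u · r_v = 24,
  G = r_v · r_v = 37.
Evaluating at (u, v) = (3/2, -7/2): E = 17, F = 24, G = 37.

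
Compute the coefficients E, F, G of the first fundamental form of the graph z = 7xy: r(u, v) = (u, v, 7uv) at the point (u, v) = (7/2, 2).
E = 197;  F = 343;  G = 2405/4

Partials: r_u = (1, 0, 7*v), r_v = (0, 1, 7*u). As functions of (u, v):
  E = r_u · r_u = 49*v^2 + 1,
  F = r_u · r_v = 49*u*v,
  G = r_v · r_v = 49*u^2 + 1.
Evaluating at (u, v) = (7/2, 2): E = 197, F = 343, G = 2405/4.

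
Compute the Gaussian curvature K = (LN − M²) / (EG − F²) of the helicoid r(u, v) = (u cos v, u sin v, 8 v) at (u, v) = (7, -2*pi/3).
K = -64/12769

Coefficients of the first fundamental form: E = 1, F = 0, G = u^2 + 64.
Coefficients of the second fundamental form: L = 0, M = -8/sqrt(u^2 + 64), N = 0.
Assemble K = (LN − M²)/(EG − F²) = -64/(u^2 + 64)^2. At (u, v) = (7, -2*pi/3): K = -64/12769.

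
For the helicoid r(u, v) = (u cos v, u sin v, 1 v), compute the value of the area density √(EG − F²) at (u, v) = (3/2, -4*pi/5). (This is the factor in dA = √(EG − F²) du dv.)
√(EG − F²)|_{(3/2, -4*pi/5)} = sqrt(13)/2

E = 1, F = 0, G = u^2 + 1, so EG − F² = u^2 + 1. Taking the positive square root: √(EG − F²) = sqrt(u^2 + 1). At (u, v) = (3/2, -4*pi/5): sqrt(13)/2.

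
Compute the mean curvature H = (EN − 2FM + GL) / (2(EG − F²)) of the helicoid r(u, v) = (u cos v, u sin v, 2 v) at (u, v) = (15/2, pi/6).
H = 0

With E = 1, F = 0, G = u^2 + 4, L = 0, M = -2/sqrt(u^2 + 4), N = 0, assemble
  H = (EN − 2FM + GL) / (2(EG − F²)) = 0.
At (u, v) = (15/2, pi/6): H = 0.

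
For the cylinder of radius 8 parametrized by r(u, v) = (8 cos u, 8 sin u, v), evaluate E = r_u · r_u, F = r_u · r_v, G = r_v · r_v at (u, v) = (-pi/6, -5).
E = 64;  F = 0;  G = 1

Partials: r_u = (-8*sin(u), 8*cos(u), 0), r_v = (0, 0, 1). As functions of (u, v):
  E = r_u · r_u = 64,
  F = r_u · r_v = 0,
  G = r_v · r_v = 1.
Evaluating at (u, v) = (-pi/6, -5): E = 64, F = 0, G = 1.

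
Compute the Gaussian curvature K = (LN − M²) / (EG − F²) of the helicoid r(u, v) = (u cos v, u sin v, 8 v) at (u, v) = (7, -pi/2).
K = -64/12769

Coefficients of the first fundamental form: E = 1, F = 0, G = u^2 + 64.
Coefficients of the second fundamental form: L = 0, M = -8/sqrt(u^2 + 64), N = 0.
Assemble K = (LN − M²)/(EG − F²) = -64/(u^2 + 64)^2. At (u, v) = (7, -pi/2): K = -64/12769.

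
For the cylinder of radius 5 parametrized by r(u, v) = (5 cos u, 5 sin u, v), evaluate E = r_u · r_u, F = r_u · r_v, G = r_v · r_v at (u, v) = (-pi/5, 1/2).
E = 25;  F = 0;  G = 1

Partials: r_u = (-5*sin(u), 5*cos(u), 0), r_v = (0, 0, 1). As functions of (u, v):
  E = r_u · r_u = 25,
  F = r_u · r_v = 0,
  G = r_v · r_v = 1.
Evaluating at (u, v) = (-pi/5, 1/2): E = 25, F = 0, G = 1.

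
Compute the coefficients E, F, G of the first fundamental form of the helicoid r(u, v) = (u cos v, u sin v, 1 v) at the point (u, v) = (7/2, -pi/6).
E = 1;  F = 0;  G = 53/4

Partials: r_u = (cos(v), sin(v), 0), r_v = (-u*sin(v), u*cos(v), 1). As functions of (u, v):
  E = r_u · r_u = 1,
  F = r_u · r_v = 0,
  G = r_v · r_v = u^2 + 1.
Evaluating at (u, v) = (7/2, -pi/6): E = 1, F = 0, G = 53/4.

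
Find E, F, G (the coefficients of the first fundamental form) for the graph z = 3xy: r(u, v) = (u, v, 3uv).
E = 9*v^2 + 1;  F = 9*u*v;  G = 9*u^2 + 1

Compute partials: r_u = (1, 0, 3*v), r_v = (0, 1, 3*u). Then
  E = r_u · r_u = 9*v^2 + 1,
  F = r_u · r_v = 9*u*v,
  G = r_v · r_v = 9*u^2 + 1.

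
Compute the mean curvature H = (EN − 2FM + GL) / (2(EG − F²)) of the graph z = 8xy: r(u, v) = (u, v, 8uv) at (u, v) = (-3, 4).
H = 6144*sqrt(1601)/2563201

With E = 64*v^2 + 1, F = 64*u*v, G = 64*u^2 + 1, L = 0, M = 8/sqrt(64*u^2 + 64*v^2 + 1), N = 0, assemble
  H = (EN − 2FM + GL) / (2(EG − F²)) = -512*u*v/(64*u^2 + 64*v^2 + 1)^(3/2).
At (u, v) = (-3, 4): H = 6144*sqrt(1601)/2563201.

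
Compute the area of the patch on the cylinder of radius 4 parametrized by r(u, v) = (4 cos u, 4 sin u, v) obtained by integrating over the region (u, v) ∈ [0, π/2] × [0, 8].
Area = 16*pi

Area = ∫∫ √(EG − F²) du dv with √(EG − F²) = 4. Integrating over [0, π/2] × [0, 8] gives 16*pi.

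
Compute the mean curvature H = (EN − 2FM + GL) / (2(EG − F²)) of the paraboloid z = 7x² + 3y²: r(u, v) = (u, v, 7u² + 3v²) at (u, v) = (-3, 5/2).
H = 6877*sqrt(1990)/3960100

With E = 196*u^2 + 1, F = 84*u*v, G = 36*v^2 + 1, L = 14/sqrt(196*u^2 + 36*v^2 + 1), M = 0, N = 6/sqrt(196*u^2 + 36*v^2 + 1), assemble
  H = (EN − 2FM + GL) / (2(EG − F²)) = 2*(294*u^2 + 126*v^2 + 5)/(196*u^2 + 36*v^2 + 1)^(3/2).
At (u, v) = (-3, 5/2): H = 6877*sqrt(1990)/3960100.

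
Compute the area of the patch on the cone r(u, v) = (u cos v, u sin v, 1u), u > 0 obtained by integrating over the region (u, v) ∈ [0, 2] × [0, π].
Area = 2*sqrt(2)*pi

Area = ∫∫ √(EG − F²) du dv with √(EG − F²) = sqrt(2)*Abs(u). Integrating over [0, 2] × [0, π] gives 2*sqrt(2)*pi.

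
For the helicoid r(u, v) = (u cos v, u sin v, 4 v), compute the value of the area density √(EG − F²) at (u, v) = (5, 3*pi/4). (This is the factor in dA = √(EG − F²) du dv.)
√(EG − F²)|_{(5, 3*pi/4)} = sqrt(41)

E = 1, F = 0, G = u^2 + 16, so EG − F² = u^2 + 16. Taking the positive square root: √(EG − F²) = sqrt(u^2 + 16). At (u, v) = (5, 3*pi/4): sqrt(41).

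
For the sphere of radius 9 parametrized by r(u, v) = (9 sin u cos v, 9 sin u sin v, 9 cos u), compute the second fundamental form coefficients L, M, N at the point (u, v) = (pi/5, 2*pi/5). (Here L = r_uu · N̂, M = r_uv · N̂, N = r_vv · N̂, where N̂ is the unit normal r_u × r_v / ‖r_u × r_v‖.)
L = -9;  M = 0;  N = -45/8 + 9*sqrt(5)/8

Compute the unit normal N̂(u, v) = (sin(u)^2*cos(v)/Abs(sin(u)), sin(u)^2*sin(v)/Abs(sin(u)), sin(2*u)/(2*Abs(sin(u)))), and the second partials r_uu, r_uv, r_vv. Take dot products:
  L(u, v) = r_uu · N̂ = -9*sin(u)/Abs(sin(u)),
  M(u, v) = r_uv · N̂ = 0,
  N(u, v) = r_vv · N̂ = -9*sin(u)^3/Abs(sin(u)).
Evaluating at (u, v) = (pi/5, 2*pi/5):
  L = -9, M = 0, N = -45/8 + 9*sqrt(5)/8.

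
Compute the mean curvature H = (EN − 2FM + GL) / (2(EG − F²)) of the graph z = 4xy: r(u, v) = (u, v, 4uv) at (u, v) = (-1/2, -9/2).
H = -144*sqrt(329)/108241

With E = 16*v^2 + 1, F = 16*u*v, G = 16*u^2 + 1, L = 0, M = 4/sqrt(16*u^2 + 16*v^2 + 1), N = 0, assemble
  H = (EN − 2FM + GL) / (2(EG − F²)) = -64*u*v/(16*u^2 + 16*v^2 + 1)^(3/2).
At (u, v) = (-1/2, -9/2): H = -144*sqrt(329)/108241.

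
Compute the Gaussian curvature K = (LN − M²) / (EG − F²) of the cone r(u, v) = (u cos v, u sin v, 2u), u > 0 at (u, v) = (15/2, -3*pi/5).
K = 0

Coefficients of the first fundamental form: E = 5, F = 0, G = u^2.
Coefficients of the second fundamental form: L = 0, M = 0, N = 2*sqrt(5)*u^2/(5*Abs(u)).
Assemble K = (LN − M²)/(EG − F²) = 0. At (u, v) = (15/2, -3*pi/5): K = 0.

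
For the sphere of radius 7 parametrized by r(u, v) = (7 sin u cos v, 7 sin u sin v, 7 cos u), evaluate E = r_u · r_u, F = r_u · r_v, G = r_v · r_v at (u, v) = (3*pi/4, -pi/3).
E = 49;  F = 0;  G = 49/2

Partials: r_u = (7*cos(u)*cos(v), 7*sin(v)*cos(u), -7*sin(u)), r_v = (-7*sin(u)*sin(v), 7*sin(u)*cos(v), 0). As functions of (u, v):
  E = r_u · r_u = 49,
  F = r_u · r_v = 0,
  G = r_v · r_v = 49*sin(u)^2.
Evaluating at (u, v) = (3*pi/4, -pi/3): E = 49, F = 0, G = 49/2.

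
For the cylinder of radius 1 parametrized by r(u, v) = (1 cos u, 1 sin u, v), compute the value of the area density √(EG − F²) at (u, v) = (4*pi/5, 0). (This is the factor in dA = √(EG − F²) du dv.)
√(EG − F²)|_{(4*pi/5, 0)} = 1

E = 1, F = 0, G = 1, so EG − F² = 1. Taking the positive square root: √(EG − F²) = 1. At (u, v) = (4*pi/5, 0): 1.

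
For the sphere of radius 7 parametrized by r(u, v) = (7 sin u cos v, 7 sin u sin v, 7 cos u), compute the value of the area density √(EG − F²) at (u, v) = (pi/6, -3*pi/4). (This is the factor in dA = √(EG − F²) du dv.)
√(EG − F²)|_{(pi/6, -3*pi/4)} = 49/2

E = 49, F = 0, G = 49*sin(u)^2, so EG − F² = 2401*sin(u)^2. Taking the positive square root: √(EG − F²) = 49*Abs(sin(u)). At (u, v) = (pi/6, -3*pi/4): 49/2.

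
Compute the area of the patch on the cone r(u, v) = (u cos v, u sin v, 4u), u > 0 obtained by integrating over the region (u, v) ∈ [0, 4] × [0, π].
Area = 8*sqrt(17)*pi

Area = ∫∫ √(EG − F²) du dv with √(EG − F²) = sqrt(17)*Abs(u). Integrating over [0, 4] × [0, π] gives 8*sqrt(17)*pi.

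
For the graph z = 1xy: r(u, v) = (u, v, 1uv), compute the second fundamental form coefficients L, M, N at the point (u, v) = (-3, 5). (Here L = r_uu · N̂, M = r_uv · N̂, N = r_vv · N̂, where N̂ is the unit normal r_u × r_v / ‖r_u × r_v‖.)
L = 0;  M = sqrt(35)/35;  N = 0

Compute the unit normal N̂(u, v) = (-v/sqrt(u^2 + v^2 + 1), -u/sqrt(u^2 + v^2 + 1), 1/sqrt(u^2 + v^2 + 1)), and the second partials r_uu, r_uv, r_vv. Take dot products:
  L(u, v) = r_uu · N̂ = 0,
  M(u, v) = r_uv · N̂ = 1/sqrt(u^2 + v^2 + 1),
  N(u, v) = r_vv · N̂ = 0.
Evaluating at (u, v) = (-3, 5):
  L = 0, M = sqrt(35)/35, N = 0.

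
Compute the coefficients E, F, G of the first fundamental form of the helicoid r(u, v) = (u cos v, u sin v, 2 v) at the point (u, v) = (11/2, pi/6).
E = 1;  F = 0;  G = 137/4

Partials: r_u = (cos(v), sin(v), 0), r_v = (-u*sin(v), u*cos(v), 2). As functions of (u, v):
  E = r_u · r_u = 1,
  F = r_u · r_v = 0,
  G = r_v · r_v = u^2 + 4.
Evaluating at (u, v) = (11/2, pi/6): E = 1, F = 0, G = 137/4.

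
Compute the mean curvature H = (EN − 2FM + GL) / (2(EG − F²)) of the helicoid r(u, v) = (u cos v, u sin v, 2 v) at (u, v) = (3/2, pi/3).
H = 0

With E = 1, F = 0, G = u^2 + 4, L = 0, M = -2/sqrt(u^2 + 4), N = 0, assemble
  H = (EN − 2FM + GL) / (2(EG − F²)) = 0.
At (u, v) = (3/2, pi/3): H = 0.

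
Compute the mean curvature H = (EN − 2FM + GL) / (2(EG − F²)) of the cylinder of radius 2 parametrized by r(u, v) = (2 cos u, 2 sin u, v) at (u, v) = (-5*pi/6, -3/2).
H = -1/4

With E = 4, F = 0, G = 1, L = -2, M = 0, N = 0, assemble
  H = (EN − 2FM + GL) / (2(EG − F²)) = -1/4.
At (u, v) = (-5*pi/6, -3/2): H = -1/4.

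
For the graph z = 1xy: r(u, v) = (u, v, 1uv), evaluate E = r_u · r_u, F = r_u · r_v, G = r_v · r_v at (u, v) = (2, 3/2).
E = 13/4;  F = 3;  G = 5

Partials: r_u = (1, 0, v), r_v = (0, 1, u). As functions of (u, v):
  E = r_u · r_u = v^2 + 1,
  F = r_u · r_v = u*v,
  G = r_v · r_v = u^2 + 1.
Evaluating at (u, v) = (2, 3/2): E = 13/4, F = 3, G = 5.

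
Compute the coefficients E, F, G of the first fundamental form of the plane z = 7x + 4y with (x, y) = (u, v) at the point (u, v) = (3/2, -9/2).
E = 50;  F = 28;  G = 17

Partials: r_u = (1, 0, 7), r_v = (0, 1, 4). As functions of (u, v):
  E = r_u · r_u = 50,
  F = r_u · r_v = 28,
  G = r_v · r_v = 17.
Evaluating at (u, v) = (3/2, -9/2): E = 50, F = 28, G = 17.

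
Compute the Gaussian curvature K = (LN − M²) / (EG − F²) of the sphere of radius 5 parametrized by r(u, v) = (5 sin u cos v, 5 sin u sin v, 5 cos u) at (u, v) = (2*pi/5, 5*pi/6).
K = 1/25

Coefficients of the first fundamental form: E = 25, F = 0, G = 25*sin(u)^2.
Coefficients of the second fundamental form: L = -5*sin(u)/Abs(sin(u)), M = 0, N = -5*sin(u)^3/Abs(sin(u)).
Assemble K = (LN − M²)/(EG − F²) = 1/25. At (u, v) = (2*pi/5, 5*pi/6): K = 1/25.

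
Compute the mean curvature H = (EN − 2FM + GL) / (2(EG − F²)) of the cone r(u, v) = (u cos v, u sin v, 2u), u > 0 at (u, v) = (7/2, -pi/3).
H = 2*sqrt(5)/35

With E = 5, F = 0, G = u^2, L = 0, M = 0, N = 2*sqrt(5)*u^2/(5*Abs(u)), assemble
  H = (EN − 2FM + GL) / (2(EG − F²)) = sqrt(5)/(5*Abs(u)).
At (u, v) = (7/2, -pi/3): H = 2*sqrt(5)/35.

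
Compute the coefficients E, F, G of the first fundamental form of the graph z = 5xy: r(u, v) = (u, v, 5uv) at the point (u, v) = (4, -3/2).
E = 229/4;  F = -150;  G = 401

Partials: r_u = (1, 0, 5*v), r_v = (0, 1, 5*u). As functions of (u, v):
  E = r_u · r_u = 25*v^2 + 1,
  F = r_u · r_v = 25*u*v,
  G = r_v · r_v = 25*u^2 + 1.
Evaluating at (u, v) = (4, -3/2): E = 229/4, F = -150, G = 401.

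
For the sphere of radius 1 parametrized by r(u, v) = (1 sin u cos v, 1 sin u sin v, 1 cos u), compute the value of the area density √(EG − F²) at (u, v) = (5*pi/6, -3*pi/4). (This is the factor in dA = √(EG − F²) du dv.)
√(EG − F²)|_{(5*pi/6, -3*pi/4)} = 1/2

E = 1, F = 0, G = sin(u)^2, so EG − F² = sin(u)^2. Taking the positive square root: √(EG − F²) = Abs(sin(u)). At (u, v) = (5*pi/6, -3*pi/4): 1/2.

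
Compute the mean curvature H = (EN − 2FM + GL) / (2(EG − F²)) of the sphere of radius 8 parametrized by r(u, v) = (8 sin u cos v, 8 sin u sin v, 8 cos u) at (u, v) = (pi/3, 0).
H = -1/8

With E = 64, F = 0, G = 64*sin(u)^2, L = -8*sin(u)/Abs(sin(u)), M = 0, N = -8*sin(u)^3/Abs(sin(u)), assemble
  H = (EN − 2FM + GL) / (2(EG − F²)) = -sin(u)/(8*Abs(sin(u))).
At (u, v) = (pi/3, 0): H = -1/8.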